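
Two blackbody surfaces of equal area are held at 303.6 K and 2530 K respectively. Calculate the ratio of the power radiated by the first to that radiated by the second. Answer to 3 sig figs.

With equal areas, P₁/P₂ = (T₁/T₂)⁴ = (303.6/2530)⁴ = 2.07×10⁻⁴.

P₁/P₂ ≈ 2.07×10⁻⁴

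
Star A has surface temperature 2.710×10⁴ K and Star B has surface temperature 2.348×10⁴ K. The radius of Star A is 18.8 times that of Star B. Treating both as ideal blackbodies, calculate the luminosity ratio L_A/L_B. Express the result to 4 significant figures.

L ∝ R²T⁴, so L_A/L_B = (R_A/R_B)²(T_A/T_B)⁴ = (18.8)² × (2.710×10⁴/2.348×10⁴)⁴ = 353.44 × 1.77454 = 627.2.

L_A/L_B ≈ 627.2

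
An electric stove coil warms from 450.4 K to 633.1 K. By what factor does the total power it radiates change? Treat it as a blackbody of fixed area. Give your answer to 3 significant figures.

P₂/P₁ ≈ 3.90

P ∝ T⁴, so P₂/P₁ = (T₂/T₁)⁴ = (633.1/450.4)⁴ = (1.40564)⁴ = 3.90.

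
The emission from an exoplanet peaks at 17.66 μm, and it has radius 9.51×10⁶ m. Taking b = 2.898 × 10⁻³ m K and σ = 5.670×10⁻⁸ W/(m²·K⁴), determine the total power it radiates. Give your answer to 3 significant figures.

Wien's law: T = b/λ_max = 2.898×10⁻³/1.766×10⁻⁵ = 164.100 K.
Surface area A = 4πR² = 4π(9.51×10⁶ m)² = 1.13650×10¹⁵ m².
Then P = σAT⁴ = 5.670×10⁻⁸×1.13650×10¹⁵×(164.100)⁴ = 4.67×10¹⁶ W.

P ≈ 4.67×10¹⁶ W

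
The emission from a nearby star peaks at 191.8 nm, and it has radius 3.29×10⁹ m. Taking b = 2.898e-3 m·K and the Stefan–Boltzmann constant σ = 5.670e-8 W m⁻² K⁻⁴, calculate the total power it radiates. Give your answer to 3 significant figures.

P ≈ 4.02×10²⁹ W

Wien's law: T = b/λ_max = 2.898×10⁻³/1.918×10⁻⁷ = 15109.5 K.
Surface area A = 4πR² = 4π(3.29×10⁹ m)² = 1.36020×10²⁰ m².
Then P = σAT⁴ = 5.670×10⁻⁸×1.36020×10²⁰×(15109.5)⁴ = 4.02×10²⁹ W.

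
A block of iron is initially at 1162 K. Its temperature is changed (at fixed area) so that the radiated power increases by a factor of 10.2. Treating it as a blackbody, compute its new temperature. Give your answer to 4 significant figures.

T₂ ≈ 2077 K

P ∝ T⁴, so T₂/T₁ = (P₂/P₁)^(1/4) = (10.2)^(1/4) = 1.78710.
T₂ = 1162 × 1.78710 = 2077 K.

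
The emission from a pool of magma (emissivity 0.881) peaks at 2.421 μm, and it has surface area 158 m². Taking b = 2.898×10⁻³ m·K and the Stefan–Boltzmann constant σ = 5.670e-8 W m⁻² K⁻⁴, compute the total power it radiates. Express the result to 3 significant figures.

Wien's law: T = b/λ_max = 2.898×10⁻³/2.421×10⁻⁶ = 1197.03 K.
Area A = 158 m².
Then P = εσAT⁴ = 0.881×5.670×10⁻⁸×158×(1197.03)⁴ = 1.62×10⁷ W.

P ≈ 1.62×10⁷ W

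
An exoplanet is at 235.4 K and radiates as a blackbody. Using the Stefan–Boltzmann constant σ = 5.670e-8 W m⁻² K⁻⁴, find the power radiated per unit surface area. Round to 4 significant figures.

I ≈ 174.1 W/m²

Stefan–Boltzmann: I = σT⁴ = 5.670×10⁻⁸ × (235.4)⁴ = 174.1 W/m².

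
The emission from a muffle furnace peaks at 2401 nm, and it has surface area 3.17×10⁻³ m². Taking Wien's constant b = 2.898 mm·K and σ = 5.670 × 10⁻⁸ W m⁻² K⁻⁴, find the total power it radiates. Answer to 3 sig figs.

Wien's law: T = b/λ_max = 2.898×10⁻³/2.401×10⁻⁶ = 1207.00 K.
Area A = 3.17×10⁻³ m².
Then P = σAT⁴ = 5.670×10⁻⁸×3.17×10⁻³×(1207.00)⁴ = 381 W.

P ≈ 381 W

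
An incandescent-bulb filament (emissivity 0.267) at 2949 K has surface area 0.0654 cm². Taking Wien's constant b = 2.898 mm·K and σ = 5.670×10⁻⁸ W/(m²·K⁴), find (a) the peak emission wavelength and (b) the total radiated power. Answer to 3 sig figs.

λ_max ≈ 983 nm; P ≈ 7.49 W

(a) λ_max = b/T = 2.898×10⁻³/2949 = 9.827×10⁻⁷ m = 983 nm.
Area A = 0.0654 cm² = 6.54×10⁻⁶ m².
(b) P = εσAT⁴ = 0.267×5.670×10⁻⁸×6.54×10⁻⁶×(2949)⁴ = 7.49 W.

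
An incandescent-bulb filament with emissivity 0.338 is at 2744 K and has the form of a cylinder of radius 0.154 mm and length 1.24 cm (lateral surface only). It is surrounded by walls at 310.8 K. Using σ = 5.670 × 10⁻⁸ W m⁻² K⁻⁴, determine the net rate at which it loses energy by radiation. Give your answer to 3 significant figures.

Net loss ≈ 13.0 W

Lateral area A = 2πrL = 2π×1.54×10⁻⁴×0.0124 = 1.19984×10⁻⁵ m².
Net radiated power P_net = εσA(T⁴ − T₀⁴) = 0.338×5.670×10⁻⁸×1.19984×10⁻⁵×(2744⁴ − 310.8⁴).
T⁴ − T₀⁴ = 5.66939×10¹³ − 9.33091×10⁹ = 5.66846×10¹³ K⁴, so P_net = 13.0 W.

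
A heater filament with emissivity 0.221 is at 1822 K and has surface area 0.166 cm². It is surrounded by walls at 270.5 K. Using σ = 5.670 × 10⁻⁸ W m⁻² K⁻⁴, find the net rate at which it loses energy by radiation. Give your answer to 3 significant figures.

Area A = 0.166 cm² = 1.66×10⁻⁵ m².
Net radiated power P_net = εσA(T⁴ − T₀⁴) = 0.221×5.670×10⁻⁸×1.66×10⁻⁵×(1822⁴ − 270.5⁴).
T⁴ − T₀⁴ = 1.10203×10¹³ − 5.35389×10⁹ = 1.10149×10¹³ K⁴, so P_net = 2.29 W.

Net loss ≈ 2.29 W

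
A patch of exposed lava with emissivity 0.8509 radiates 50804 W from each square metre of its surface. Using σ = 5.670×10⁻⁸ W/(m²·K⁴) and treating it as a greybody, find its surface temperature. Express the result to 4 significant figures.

I = εσT⁴, so T = (I/εσ)^(1/4) = (50804/(0.8509×5.670×10⁻⁸))^(1/4) = 1013 K.

T ≈ 1013 K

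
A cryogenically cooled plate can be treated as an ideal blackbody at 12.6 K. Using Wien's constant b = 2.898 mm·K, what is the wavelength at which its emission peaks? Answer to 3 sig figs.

Wien's displacement law: λ_max = b/T = (2.898×10⁻³ m·K)/(12.6 K) = 2.300×10⁻⁴ m.
That is 0.230 mm, in the infrared range.

λ_max ≈ 0.230 mm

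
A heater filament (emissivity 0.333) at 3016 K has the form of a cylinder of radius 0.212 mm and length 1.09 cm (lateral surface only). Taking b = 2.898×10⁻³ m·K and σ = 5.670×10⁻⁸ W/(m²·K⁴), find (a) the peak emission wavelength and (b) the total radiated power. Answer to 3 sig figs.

λ_max ≈ 961 nm; P ≈ 22.7 W

(a) λ_max = b/T = 2.898×10⁻³/3016 = 9.609×10⁻⁷ m = 961 nm.
Lateral area A = 2πrL = 2π×2.12×10⁻⁴×0.0109 = 1.45192×10⁻⁵ m².
(b) P = εσAT⁴ = 0.333×5.670×10⁻⁸×1.45192×10⁻⁵×(3016)⁴ = 22.7 W.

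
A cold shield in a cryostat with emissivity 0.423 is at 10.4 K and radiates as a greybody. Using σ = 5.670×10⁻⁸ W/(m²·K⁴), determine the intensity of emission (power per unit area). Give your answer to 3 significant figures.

Stefan–Boltzmann: I = εσT⁴ = 0.423 × 5.670×10⁻⁸ × (10.4)⁴ = 2.81×10⁻⁴ W/m².

I ≈ 2.81×10⁻⁴ W/m²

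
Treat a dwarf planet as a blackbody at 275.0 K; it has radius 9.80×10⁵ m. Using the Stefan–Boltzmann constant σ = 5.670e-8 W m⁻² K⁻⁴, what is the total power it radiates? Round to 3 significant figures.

P ≈ 3.91×10¹⁵ W

Surface area A = 4πR² = 4π(9.80×10⁵ m)² = 1.20687×10¹³ m².
P = σAT⁴ = 5.670×10⁻⁸ × 1.20687×10¹³ × (275.0)⁴ = 3.91×10¹⁵ W.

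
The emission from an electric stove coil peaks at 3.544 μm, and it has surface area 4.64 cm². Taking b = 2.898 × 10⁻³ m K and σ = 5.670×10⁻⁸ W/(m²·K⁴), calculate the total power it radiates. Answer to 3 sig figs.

P ≈ 11.8 W

Wien's law: T = b/λ_max = 2.898×10⁻³/3.544×10⁻⁶ = 817.720 K.
Area A = 4.64 cm² = 4.64×10⁻⁴ m².
Then P = σAT⁴ = 5.670×10⁻⁸×4.64×10⁻⁴×(817.720)⁴ = 11.8 W.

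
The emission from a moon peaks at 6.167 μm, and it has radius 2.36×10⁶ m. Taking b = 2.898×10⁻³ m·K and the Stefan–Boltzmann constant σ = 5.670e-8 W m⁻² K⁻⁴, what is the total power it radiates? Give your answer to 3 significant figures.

Wien's law: T = b/λ_max = 2.898×10⁻³/6.167×10⁻⁶ = 469.921 K.
Surface area A = 4πR² = 4π(2.36×10⁶ m)² = 6.99897×10¹³ m².
Then P = σAT⁴ = 5.670×10⁻⁸×6.99897×10¹³×(469.921)⁴ = 1.94×10¹⁷ W.

P ≈ 1.94×10¹⁷ W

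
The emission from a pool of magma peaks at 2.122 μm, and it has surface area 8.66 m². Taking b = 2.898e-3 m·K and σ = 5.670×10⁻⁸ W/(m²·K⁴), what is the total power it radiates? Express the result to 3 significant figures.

P ≈ 1.71×10⁶ W

Wien's law: T = b/λ_max = 2.898×10⁻³/2.122×10⁻⁶ = 1365.69 K.
Area A = 8.66 m².
Then P = σAT⁴ = 5.670×10⁻⁸×8.66×(1365.69)⁴ = 1.71×10⁶ W.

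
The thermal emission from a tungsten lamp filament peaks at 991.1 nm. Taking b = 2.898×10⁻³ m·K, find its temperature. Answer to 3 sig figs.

Wien's law gives T = b/λ_max = (2.898×10⁻³ m·K)/(9.911×10⁻⁷ m) = 2.92×10³ K.

T ≈ 2.92×10³ K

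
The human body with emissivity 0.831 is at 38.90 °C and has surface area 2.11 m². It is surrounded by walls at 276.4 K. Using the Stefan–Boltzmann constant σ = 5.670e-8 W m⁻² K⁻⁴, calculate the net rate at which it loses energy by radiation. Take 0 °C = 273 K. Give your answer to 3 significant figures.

T = 38.90 °C + 273 = 311.90 K.
Area A = 2.11 m².
Net radiated power P_net = εσA(T⁴ − T₀⁴) = 0.831×5.670×10⁻⁸×2.11×(311.90⁴ − 276.4⁴).
T⁴ − T₀⁴ = 9.46371×10⁹ − 5.83650×10⁹ = 3.62721×10⁹ K⁴, so P_net = 361 W.

Net loss ≈ 361 W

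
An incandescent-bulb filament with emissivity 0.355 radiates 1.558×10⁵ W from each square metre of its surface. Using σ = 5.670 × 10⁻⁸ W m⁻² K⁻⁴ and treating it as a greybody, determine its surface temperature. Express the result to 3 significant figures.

I = εσT⁴, so T = (I/εσ)^(1/4) = (1.558×10⁵/(0.355×5.670×10⁻⁸))^(1/4) = 1.67×10³ K.

T ≈ 1.67×10³ K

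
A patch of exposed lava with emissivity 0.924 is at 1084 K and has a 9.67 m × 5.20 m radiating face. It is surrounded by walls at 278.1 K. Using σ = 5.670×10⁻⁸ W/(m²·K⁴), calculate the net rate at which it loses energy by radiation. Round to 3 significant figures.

Net loss ≈ 3.62×10⁶ W

Area A = 9.67 × 5.20 = 50.284 m².
Net radiated power P_net = εσA(T⁴ − T₀⁴) = 0.924×5.670×10⁻⁸×50.284×(1084⁴ − 278.1⁴).
T⁴ − T₀⁴ = 1.38076×10¹² − 5.98142×10⁹ = 1.37478×10¹² K⁴, so P_net = 3.62×10⁶ W.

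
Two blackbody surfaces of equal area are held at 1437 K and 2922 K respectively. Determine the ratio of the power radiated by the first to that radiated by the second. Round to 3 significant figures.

P₁/P₂ ≈ 0.0585

With equal areas, P₁/P₂ = (T₁/T₂)⁴ = (1437/2922)⁴ = 0.0585.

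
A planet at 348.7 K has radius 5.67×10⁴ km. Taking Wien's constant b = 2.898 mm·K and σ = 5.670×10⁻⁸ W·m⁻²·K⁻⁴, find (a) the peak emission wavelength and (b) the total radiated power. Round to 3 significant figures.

λ_max ≈ 8.31 μm; P ≈ 3.39×10¹⁹ W

(a) λ_max = b/T = 2.898×10⁻³/348.7 = 8.311×10⁻⁶ m = 8.31 μm.
Surface area A = 4πR² = 4π(5.67×10⁷ m)² = 4.03995×10¹⁶ m².
(b) P = σAT⁴ = 5.670×10⁻⁸×4.03995×10¹⁶×(348.7)⁴ = 3.39×10¹⁹ W.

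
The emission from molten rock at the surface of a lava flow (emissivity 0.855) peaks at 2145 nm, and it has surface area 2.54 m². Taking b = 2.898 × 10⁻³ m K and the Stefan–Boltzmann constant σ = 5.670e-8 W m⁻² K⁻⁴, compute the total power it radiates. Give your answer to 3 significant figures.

P ≈ 4.10×10⁵ W

Wien's law: T = b/λ_max = 2.898×10⁻³/2.145×10⁻⁶ = 1351.05 K.
Area A = 2.54 m².
Then P = εσAT⁴ = 0.855×5.670×10⁻⁸×2.54×(1351.05)⁴ = 4.10×10⁵ W.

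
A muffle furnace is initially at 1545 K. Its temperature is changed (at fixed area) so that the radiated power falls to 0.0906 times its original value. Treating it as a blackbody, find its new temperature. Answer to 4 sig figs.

T₂ ≈ 847.6 K

P ∝ T⁴, so T₂/T₁ = (P₂/P₁)^(1/4) = (0.0906)^(1/4) = 0.548633.
T₂ = 1545 × 0.548633 = 847.6 K.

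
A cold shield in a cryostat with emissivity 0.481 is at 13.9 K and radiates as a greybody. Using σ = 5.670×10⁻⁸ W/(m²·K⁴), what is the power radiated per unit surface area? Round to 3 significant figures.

Stefan–Boltzmann: I = εσT⁴ = 0.481 × 5.670×10⁻⁸ × (13.9)⁴ = 1.02×10⁻³ W/m².

I ≈ 1.02×10⁻³ W/m²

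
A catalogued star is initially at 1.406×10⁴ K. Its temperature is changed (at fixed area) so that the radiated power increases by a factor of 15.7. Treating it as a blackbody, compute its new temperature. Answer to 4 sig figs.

T₂ ≈ 2.799×10⁴ K

P ∝ T⁴, so T₂/T₁ = (P₂/P₁)^(1/4) = (15.7)^(1/4) = 1.99056.
T₂ = 1.406×10⁴ × 1.99056 = 2.799×10⁴ K.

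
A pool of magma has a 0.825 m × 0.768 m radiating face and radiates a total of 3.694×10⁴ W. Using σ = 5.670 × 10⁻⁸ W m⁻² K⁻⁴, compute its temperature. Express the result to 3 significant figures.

T ≈ 1.01×10³ K

Area A = 0.825 × 0.768 = 0.6336 m².
P = σAT⁴ ⇒ T = (P/(σA))^(1/4) = (3.694×10⁴/(5.670×10⁻⁸×0.6336))^(1/4) = 1.01×10³ K.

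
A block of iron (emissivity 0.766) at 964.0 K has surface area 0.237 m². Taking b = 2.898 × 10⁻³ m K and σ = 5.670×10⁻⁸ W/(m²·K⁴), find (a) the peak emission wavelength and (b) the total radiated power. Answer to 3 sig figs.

(a) λ_max = b/T = 2.898×10⁻³/964.0 = 3.006×10⁻⁶ m = 3.01 μm.
Area A = 0.237 m².
(b) P = εσAT⁴ = 0.766×5.670×10⁻⁸×0.237×(964.0)⁴ = 8.89×10³ W.

λ_max ≈ 3.01 μm; P ≈ 8.89×10³ W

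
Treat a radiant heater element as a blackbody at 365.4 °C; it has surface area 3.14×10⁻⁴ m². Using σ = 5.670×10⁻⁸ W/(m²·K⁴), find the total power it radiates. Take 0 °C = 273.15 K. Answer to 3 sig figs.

P ≈ 2.96 W

T = 365.4 °C + 273.15 = 638.55 K.
Area A = 3.14×10⁻⁴ m².
P = σAT⁴ = 5.670×10⁻⁸ × 3.14×10⁻⁴ × (638.55)⁴ = 2.96 W.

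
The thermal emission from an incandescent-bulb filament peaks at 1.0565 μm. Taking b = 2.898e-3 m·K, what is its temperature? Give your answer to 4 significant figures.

T ≈ 2743 K

Wien's law gives T = b/λ_max = (2.898×10⁻³ m·K)/(1.0565×10⁻⁶ m) = 2743 K.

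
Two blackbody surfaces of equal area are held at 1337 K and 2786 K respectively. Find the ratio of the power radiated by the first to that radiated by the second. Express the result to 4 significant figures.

P₁/P₂ ≈ 0.05304

With equal areas, P₁/P₂ = (T₁/T₂)⁴ = (1337/2786)⁴ = 0.05304.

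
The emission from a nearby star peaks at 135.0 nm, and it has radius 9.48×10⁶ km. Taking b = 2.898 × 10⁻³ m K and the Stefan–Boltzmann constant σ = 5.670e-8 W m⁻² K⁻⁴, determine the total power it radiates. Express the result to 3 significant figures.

P ≈ 1.36×10³¹ W

Wien's law: T = b/λ_max = 2.898×10⁻³/1.350×10⁻⁷ = 21466.7 K.
Surface area A = 4πR² = 4π(9.48×10⁹ m)² = 1.12934×10²¹ m².
Then P = σAT⁴ = 5.670×10⁻⁸×1.12934×10²¹×(21466.7)⁴ = 1.36×10³¹ W.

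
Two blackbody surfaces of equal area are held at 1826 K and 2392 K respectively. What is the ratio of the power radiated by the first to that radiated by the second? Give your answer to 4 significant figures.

With equal areas, P₁/P₂ = (T₁/T₂)⁴ = (1826/2392)⁴ = 0.3396.

P₁/P₂ ≈ 0.3396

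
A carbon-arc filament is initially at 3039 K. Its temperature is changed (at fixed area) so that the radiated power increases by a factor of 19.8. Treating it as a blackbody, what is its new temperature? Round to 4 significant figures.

P ∝ T⁴, so T₂/T₁ = (P₂/P₁)^(1/4) = (19.8)^(1/4) = 2.10944.
T₂ = 3039 × 2.10944 = 6411 K.

T₂ ≈ 6411 K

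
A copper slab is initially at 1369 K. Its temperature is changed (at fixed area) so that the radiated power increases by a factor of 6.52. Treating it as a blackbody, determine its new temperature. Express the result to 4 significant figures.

P ∝ T⁴, so T₂/T₁ = (P₂/P₁)^(1/4) = (6.52)^(1/4) = 1.59795.
T₂ = 1369 × 1.59795 = 2188 K.

T₂ ≈ 2188 K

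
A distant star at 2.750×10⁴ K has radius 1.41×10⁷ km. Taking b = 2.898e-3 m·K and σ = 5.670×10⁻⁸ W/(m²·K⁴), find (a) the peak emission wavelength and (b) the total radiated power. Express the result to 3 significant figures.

(a) λ_max = b/T = 2.898×10⁻³/2.750×10⁴ = 1.054×10⁻⁷ m = 105 nm.
Surface area A = 4πR² = 4π(1.41×10¹⁰ m)² = 2.49832×10²¹ m².
(b) P = σAT⁴ = 5.670×10⁻⁸×2.49832×10²¹×(2.750×10⁴)⁴ = 8.10×10³¹ W.

λ_max ≈ 105 nm; P ≈ 8.10×10³¹ W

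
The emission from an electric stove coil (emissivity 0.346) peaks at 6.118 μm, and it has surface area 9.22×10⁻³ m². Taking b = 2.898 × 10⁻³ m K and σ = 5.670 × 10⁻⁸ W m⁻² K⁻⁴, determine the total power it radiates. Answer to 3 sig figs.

Wien's law: T = b/λ_max = 2.898×10⁻³/6.118×10⁻⁶ = 473.684 K.
Area A = 9.22×10⁻³ m².
Then P = εσAT⁴ = 0.346×5.670×10⁻⁸×9.22×10⁻³×(473.684)⁴ = 9.11 W.

P ≈ 9.11 W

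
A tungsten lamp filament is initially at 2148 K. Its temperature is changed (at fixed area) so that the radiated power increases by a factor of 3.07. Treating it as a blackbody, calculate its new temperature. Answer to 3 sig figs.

P ∝ T⁴, so T₂/T₁ = (P₂/P₁)^(1/4) = (3.07)^(1/4) = 1.32368.
T₂ = 2148 × 1.32368 = 2.84×10³ K.

T₂ ≈ 2.84×10³ K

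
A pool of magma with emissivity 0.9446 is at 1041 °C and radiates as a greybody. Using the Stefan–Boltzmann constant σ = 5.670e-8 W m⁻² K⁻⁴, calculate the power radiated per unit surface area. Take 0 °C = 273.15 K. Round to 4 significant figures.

T = 1041 °C + 273.15 = 1314.15 K.
Stefan–Boltzmann: I = εσT⁴ = 0.9446 × 5.670×10⁻⁸ × (1314.15)⁴ = 1.597×10⁵ W/m².

I ≈ 1.597×10⁵ W/m²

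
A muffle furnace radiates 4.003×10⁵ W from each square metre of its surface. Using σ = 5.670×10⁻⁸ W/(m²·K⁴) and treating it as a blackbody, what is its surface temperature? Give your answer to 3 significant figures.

I = σT⁴, so T = (I/σ)^(1/4) = (4.003×10⁵/(5.670×10⁻⁸))^(1/4) = 1.63×10³ K.

T ≈ 1.63×10³ K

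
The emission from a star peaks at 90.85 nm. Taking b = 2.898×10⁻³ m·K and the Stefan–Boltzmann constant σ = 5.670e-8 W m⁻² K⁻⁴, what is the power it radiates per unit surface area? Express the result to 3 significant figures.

I ≈ 5.87×10¹⁰ W/m²

Wien's law: T = b/λ_max = 2.898×10⁻³/9.085×10⁻⁸ = 31898.7 K.
Then I = σT⁴ = 5.670×10⁻⁸×(31898.7)⁴ = 5.87×10¹⁰ W/m².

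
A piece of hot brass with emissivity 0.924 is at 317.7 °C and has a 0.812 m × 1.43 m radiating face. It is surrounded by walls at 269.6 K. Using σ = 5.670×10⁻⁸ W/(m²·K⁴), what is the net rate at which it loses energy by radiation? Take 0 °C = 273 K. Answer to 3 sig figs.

T = 317.7 °C + 273 = 590.7 K.
Area A = 0.812 × 1.43 = 1.16116 m².
Net radiated power P_net = εσA(T⁴ − T₀⁴) = 0.924×5.670×10⁻⁸×1.16116×(590.7⁴ − 269.6⁴).
T⁴ − T₀⁴ = 1.21750×10¹¹ − 5.28299×10⁹ = 1.16467×10¹¹ K⁴, so P_net = 7.09×10³ W.

Net loss ≈ 7.09×10³ W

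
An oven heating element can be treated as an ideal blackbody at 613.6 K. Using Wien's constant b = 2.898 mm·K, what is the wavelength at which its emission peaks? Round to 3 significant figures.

λ_max ≈ 4.72 μm

Wien's displacement law: λ_max = b/T = (2.898×10⁻³ m·K)/(613.6 K) = 4.723×10⁻⁶ m.
That is 4.72 μm, in the infrared range.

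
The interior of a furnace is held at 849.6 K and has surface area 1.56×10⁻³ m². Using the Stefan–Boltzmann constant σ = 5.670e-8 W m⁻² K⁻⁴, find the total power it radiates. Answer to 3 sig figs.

Area A = 1.56×10⁻³ m².
P = σAT⁴ = 5.670×10⁻⁸ × 1.56×10⁻³ × (849.6)⁴ = 46.1 W.

P ≈ 46.1 W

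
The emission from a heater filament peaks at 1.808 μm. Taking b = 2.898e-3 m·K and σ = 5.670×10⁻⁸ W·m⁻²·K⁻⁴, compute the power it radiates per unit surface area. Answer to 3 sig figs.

Wien's law: T = b/λ_max = 2.898×10⁻³/1.808×10⁻⁶ = 1602.88 K.
Then I = σT⁴ = 5.670×10⁻⁸×(1602.88)⁴ = 3.74×10⁵ W/m².

I ≈ 3.74×10⁵ W/m²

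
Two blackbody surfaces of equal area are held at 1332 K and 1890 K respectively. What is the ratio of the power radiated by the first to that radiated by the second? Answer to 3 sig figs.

With equal areas, P₁/P₂ = (T₁/T₂)⁴ = (1332/1890)⁴ = 0.247.

P₁/P₂ ≈ 0.247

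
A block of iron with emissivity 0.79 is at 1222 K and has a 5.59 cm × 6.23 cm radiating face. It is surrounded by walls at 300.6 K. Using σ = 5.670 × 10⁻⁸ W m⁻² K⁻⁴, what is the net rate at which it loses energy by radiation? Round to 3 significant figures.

Area A = 0.0559 × 0.0623 = 3.48257×10⁻³ m².
Net radiated power P_net = εσA(T⁴ − T₀⁴) = 0.79×5.670×10⁻⁸×3.48257×10⁻³×(1222⁴ − 300.6⁴).
T⁴ − T₀⁴ = 2.22990×10¹² − 8.16499×10⁹ = 2.22174×10¹² K⁴, so P_net = 347 W.

Net loss ≈ 347 W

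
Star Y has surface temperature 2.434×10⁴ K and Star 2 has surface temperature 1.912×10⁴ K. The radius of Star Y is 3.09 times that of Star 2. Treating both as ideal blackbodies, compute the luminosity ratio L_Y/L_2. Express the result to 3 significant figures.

L_Y/L_2 ≈ 25.1

L ∝ R²T⁴, so L_Y/L_2 = (R_Y/R_2)²(T_Y/T_2)⁴ = (3.09)² × (2.434×10⁴/1.912×10⁴)⁴ = 9.5481 × 2.62622 = 25.1.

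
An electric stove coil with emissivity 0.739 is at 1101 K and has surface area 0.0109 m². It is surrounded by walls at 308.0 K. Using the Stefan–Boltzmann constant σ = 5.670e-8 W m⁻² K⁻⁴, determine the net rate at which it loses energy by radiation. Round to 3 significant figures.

Area A = 0.0109 m².
Net radiated power P_net = εσA(T⁴ − T₀⁴) = 0.739×5.670×10⁻⁸×0.0109×(1101⁴ − 308.0⁴).
T⁴ − T₀⁴ = 1.46943×10¹² − 8.99918×10⁹ = 1.46043×10¹² K⁴, so P_net = 667 W.

Net loss ≈ 667 W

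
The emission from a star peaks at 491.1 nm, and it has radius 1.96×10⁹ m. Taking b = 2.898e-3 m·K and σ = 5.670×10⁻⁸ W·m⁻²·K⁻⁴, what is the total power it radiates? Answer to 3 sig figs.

P ≈ 3.32×10²⁷ W

Wien's law: T = b/λ_max = 2.898×10⁻³/4.911×10⁻⁷ = 5901.04 K.
Surface area A = 4πR² = 4π(1.96×10⁹ m)² = 4.82750×10¹⁹ m².
Then P = σAT⁴ = 5.670×10⁻⁸×4.82750×10¹⁹×(5901.04)⁴ = 3.32×10²⁷ W.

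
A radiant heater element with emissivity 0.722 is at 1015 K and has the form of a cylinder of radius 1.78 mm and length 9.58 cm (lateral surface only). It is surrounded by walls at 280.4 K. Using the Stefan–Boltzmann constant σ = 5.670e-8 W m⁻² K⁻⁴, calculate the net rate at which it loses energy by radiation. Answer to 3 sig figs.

Net loss ≈ 46.3 W

Lateral area A = 2πrL = 2π×1.78×10⁻³×0.0958 = 1.07143×10⁻³ m².
Net radiated power P_net = εσA(T⁴ − T₀⁴) = 0.722×5.670×10⁻⁸×1.07143×10⁻³×(1015⁴ − 280.4⁴).
T⁴ − T₀⁴ = 1.06136×10¹² − 6.18176×10⁹ = 1.05518×10¹² K⁴, so P_net = 46.3 W.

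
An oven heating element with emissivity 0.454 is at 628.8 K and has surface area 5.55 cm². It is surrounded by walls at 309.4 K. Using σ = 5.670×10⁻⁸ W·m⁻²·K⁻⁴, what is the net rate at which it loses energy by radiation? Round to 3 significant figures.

Net loss ≈ 2.10 W

Area A = 5.55 cm² = 5.55×10⁻⁴ m².
Net radiated power P_net = εσA(T⁴ − T₀⁴) = 0.454×5.670×10⁻⁸×5.55×10⁻⁴×(628.8⁴ − 309.4⁴).
T⁴ − T₀⁴ = 1.56333×10¹¹ − 9.16392×10⁹ = 1.47169×10¹¹ K⁴, so P_net = 2.10 W.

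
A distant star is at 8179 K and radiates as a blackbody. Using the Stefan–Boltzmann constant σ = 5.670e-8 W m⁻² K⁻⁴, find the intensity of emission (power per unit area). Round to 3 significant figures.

I ≈ 2.54×10⁸ W/m²

Stefan–Boltzmann: I = σT⁴ = 5.670×10⁻⁸ × (8179)⁴ = 2.54×10⁸ W/m².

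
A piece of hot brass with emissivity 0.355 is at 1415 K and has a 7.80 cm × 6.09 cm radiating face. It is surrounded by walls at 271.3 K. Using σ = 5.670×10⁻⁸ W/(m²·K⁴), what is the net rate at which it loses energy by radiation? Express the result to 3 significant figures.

Area A = 0.0780 × 0.0609 = 4.7502×10⁻³ m².
Net radiated power P_net = εσA(T⁴ − T₀⁴) = 0.355×5.670×10⁻⁸×4.7502×10⁻³×(1415⁴ − 271.3⁴).
T⁴ − T₀⁴ = 4.00890×10¹² − 5.41750×10⁹ = 4.00348×10¹² K⁴, so P_net = 383 W.

Net loss ≈ 383 W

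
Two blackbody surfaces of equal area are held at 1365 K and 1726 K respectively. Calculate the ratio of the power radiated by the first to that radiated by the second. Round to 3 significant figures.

P₁/P₂ ≈ 0.391

With equal areas, P₁/P₂ = (T₁/T₂)⁴ = (1365/1726)⁴ = 0.391.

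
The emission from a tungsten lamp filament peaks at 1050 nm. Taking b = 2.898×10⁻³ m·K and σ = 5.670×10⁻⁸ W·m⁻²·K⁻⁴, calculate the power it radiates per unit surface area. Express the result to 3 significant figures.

I ≈ 3.29×10⁶ W/m²

Wien's law: T = b/λ_max = 2.898×10⁻³/1.050×10⁻⁶ = 2760.00 K.
Then I = σT⁴ = 5.670×10⁻⁸×(2760.00)⁴ = 3.29×10⁶ W/m².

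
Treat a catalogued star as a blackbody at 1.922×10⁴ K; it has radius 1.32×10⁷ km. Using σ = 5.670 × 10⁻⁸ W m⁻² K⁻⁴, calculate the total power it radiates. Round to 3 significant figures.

Surface area A = 4πR² = 4π(1.32×10¹⁰ m)² = 2.18956×10²¹ m².
P = σAT⁴ = 5.670×10⁻⁸ × 2.18956×10²¹ × (1.922×10⁴)⁴ = 1.69×10³¹ W.

P ≈ 1.69×10³¹ W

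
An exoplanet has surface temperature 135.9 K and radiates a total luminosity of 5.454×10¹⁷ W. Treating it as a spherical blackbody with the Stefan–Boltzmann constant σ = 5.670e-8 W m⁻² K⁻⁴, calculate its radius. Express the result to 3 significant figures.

L = 4πR²σT⁴ ⇒ R = √(L/(4πσT⁴)).
σT⁴ = 19.3402 W/m², so R = √(5.454×10¹⁷/(4π×19.3402)) = 4.74×10⁷ m.

R ≈ 4.74×10⁷ m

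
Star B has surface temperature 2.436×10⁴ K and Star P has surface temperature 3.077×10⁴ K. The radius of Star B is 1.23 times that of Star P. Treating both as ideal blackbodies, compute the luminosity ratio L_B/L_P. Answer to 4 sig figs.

L_B/L_P ≈ 0.5943

L ∝ R²T⁴, so L_B/L_P = (R_B/R_P)²(T_B/T_P)⁴ = (1.23)² × (2.436×10⁴/3.077×10⁴)⁴ = 1.5129 × 0.392825 = 0.5943.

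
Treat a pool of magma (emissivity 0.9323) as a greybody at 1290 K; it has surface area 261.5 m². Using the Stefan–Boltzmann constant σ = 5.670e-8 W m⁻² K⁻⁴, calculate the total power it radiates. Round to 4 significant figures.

P ≈ 3.828×10⁷ W

Area A = 261.5 m².
P = εσAT⁴ = 0.9323 × 5.670×10⁻⁸ × 261.5 × (1290)⁴ = 3.828×10⁷ W.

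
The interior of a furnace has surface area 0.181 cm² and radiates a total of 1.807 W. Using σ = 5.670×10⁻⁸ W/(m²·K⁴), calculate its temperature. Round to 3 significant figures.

Area A = 0.181 cm² = 1.81×10⁻⁵ m².
P = σAT⁴ ⇒ T = (P/(σA))^(1/4) = (1.807/(5.670×10⁻⁸×1.81×10⁻⁵))^(1/4) = 1.15×10³ K.

T ≈ 1.15×10³ K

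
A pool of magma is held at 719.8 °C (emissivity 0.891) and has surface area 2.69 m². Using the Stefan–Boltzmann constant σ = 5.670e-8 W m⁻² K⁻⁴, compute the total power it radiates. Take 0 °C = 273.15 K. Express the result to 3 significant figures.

T = 719.8 °C + 273.15 = 992.95 K.
Area A = 2.69 m².
P = εσAT⁴ = 0.891 × 5.670×10⁻⁸ × 2.69 × (992.95)⁴ = 1.32×10⁵ W.

P ≈ 1.32×10⁵ W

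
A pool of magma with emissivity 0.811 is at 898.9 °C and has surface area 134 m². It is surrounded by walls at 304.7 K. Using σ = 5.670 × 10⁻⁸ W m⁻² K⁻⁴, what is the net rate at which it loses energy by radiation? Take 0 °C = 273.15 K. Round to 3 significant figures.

Net loss ≈ 1.16×10⁷ W

T = 898.9 °C + 273.15 = 1172.05 K.
Area A = 134 m².
Net radiated power P_net = εσA(T⁴ − T₀⁴) = 0.811×5.670×10⁻⁸×134×(1172.05⁴ − 304.7⁴).
T⁴ − T₀⁴ = 1.88705×10¹² − 8.61965×10⁹ = 1.87843×10¹² K⁴, so P_net = 1.16×10⁷ W.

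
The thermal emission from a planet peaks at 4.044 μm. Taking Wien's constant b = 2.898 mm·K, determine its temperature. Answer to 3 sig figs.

T ≈ 717 K

Wien's law gives T = b/λ_max = (2.898×10⁻³ m·K)/(4.044×10⁻⁶ m) = 717 K.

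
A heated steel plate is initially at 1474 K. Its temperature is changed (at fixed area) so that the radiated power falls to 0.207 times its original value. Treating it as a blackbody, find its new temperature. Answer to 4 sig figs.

P ∝ T⁴, so T₂/T₁ = (P₂/P₁)^(1/4) = (0.207)^(1/4) = 0.674517.
T₂ = 1474 × 0.674517 = 994.2 K.

T₂ ≈ 994.2 K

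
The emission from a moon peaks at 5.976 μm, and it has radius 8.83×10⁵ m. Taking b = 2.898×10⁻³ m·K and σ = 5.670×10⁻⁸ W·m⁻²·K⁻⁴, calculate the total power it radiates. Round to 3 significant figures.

P ≈ 3.07×10¹⁶ W

Wien's law: T = b/λ_max = 2.898×10⁻³/5.976×10⁻⁶ = 484.940 K.
Surface area A = 4πR² = 4π(8.83×10⁵ m)² = 9.79786×10¹² m².
Then P = σAT⁴ = 5.670×10⁻⁸×9.79786×10¹²×(484.940)⁴ = 3.07×10¹⁶ W.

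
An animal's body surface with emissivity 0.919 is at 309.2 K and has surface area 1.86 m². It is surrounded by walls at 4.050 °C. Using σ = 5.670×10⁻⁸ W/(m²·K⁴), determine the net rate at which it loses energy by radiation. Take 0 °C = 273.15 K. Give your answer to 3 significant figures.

Net loss ≈ 314 W

Surroundings: T = 4.050 °C + 273.15 = 277.200 K.
Area A = 1.86 m².
Net radiated power P_net = εσA(T⁴ − T₀⁴) = 0.919×5.670×10⁻⁸×1.86×(309.2⁴ − 277.200⁴).
T⁴ − T₀⁴ = 9.14025×10⁹ − 5.90436×10⁹ = 3.23589×10⁹ K⁴, so P_net = 314 W.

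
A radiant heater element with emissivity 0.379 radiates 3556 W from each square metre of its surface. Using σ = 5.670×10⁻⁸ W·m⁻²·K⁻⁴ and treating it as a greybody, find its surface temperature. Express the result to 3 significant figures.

T ≈ 638 K

I = εσT⁴, so T = (I/εσ)^(1/4) = (3556/(0.379×5.670×10⁻⁸))^(1/4) = 638 K.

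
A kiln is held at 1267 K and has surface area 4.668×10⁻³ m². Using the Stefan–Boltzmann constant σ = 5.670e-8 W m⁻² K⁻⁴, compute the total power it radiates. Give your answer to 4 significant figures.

P ≈ 682.1 W

Area A = 4.668×10⁻³ m².
P = σAT⁴ = 5.670×10⁻⁸ × 4.668×10⁻³ × (1267)⁴ = 682.1 W.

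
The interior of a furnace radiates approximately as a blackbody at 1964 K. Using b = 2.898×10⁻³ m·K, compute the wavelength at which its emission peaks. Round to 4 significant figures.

Wien's displacement law: λ_max = b/T = (2.898×10⁻³ m·K)/(1964 K) = 1.4756×10⁻⁶ m.
That is 1.476 μm, in the infrared range.

λ_max ≈ 1.476 μm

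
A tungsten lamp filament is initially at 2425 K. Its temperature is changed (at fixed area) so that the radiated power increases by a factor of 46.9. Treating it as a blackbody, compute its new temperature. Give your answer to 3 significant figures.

T₂ ≈ 6.35×10³ K

P ∝ T⁴, so T₂/T₁ = (P₂/P₁)^(1/4) = (46.9)^(1/4) = 2.61694.
T₂ = 2425 × 2.61694 = 6.35×10³ K.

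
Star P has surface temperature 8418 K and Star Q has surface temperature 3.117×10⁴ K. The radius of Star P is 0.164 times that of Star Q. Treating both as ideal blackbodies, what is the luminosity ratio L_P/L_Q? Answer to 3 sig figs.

L ∝ R²T⁴, so L_P/L_Q = (R_P/R_Q)²(T_P/T_Q)⁴ = (0.164)² × (8418/3.117×10⁴)⁴ = 0.026896 × 5.31972×10⁻³ = 1.43×10⁻⁴.

L_P/L_Q ≈ 1.43×10⁻⁴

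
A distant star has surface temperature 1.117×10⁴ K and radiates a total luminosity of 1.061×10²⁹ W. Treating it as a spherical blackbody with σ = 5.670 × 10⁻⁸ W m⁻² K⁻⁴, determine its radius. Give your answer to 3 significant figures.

R ≈ 3.09×10⁹ m

L = 4πR²σT⁴ ⇒ R = √(L/(4πσT⁴)).
σT⁴ = 8.82665×10⁸ W/m², so R = √(1.061×10²⁹/(4π×8.82665×10⁸)) = 3.09×10⁹ m.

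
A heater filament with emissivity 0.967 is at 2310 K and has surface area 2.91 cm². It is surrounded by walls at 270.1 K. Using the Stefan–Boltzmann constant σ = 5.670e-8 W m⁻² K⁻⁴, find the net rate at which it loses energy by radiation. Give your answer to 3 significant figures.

Area A = 2.91 cm² = 2.91×10⁻⁴ m².
Net radiated power P_net = εσA(T⁴ − T₀⁴) = 0.967×5.670×10⁻⁸×2.91×10⁻⁴×(2310⁴ − 270.1⁴).
T⁴ − T₀⁴ = 2.84740×10¹³ − 5.32229×10⁹ = 2.84687×10¹³ K⁴, so P_net = 454 W.

Net loss ≈ 454 W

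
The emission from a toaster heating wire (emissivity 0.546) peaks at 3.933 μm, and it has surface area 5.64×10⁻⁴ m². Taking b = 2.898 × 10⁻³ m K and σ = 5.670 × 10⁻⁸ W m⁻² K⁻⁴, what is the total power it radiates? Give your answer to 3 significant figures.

Wien's law: T = b/λ_max = 2.898×10⁻³/3.933×10⁻⁶ = 736.842 K.
Area A = 5.64×10⁻⁴ m².
Then P = εσAT⁴ = 0.546×5.670×10⁻⁸×5.64×10⁻⁴×(736.842)⁴ = 5.15 W.

P ≈ 5.15 W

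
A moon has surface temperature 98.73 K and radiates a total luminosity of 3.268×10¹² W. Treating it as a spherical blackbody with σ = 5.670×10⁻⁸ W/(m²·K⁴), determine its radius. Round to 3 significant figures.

L = 4πR²σT⁴ ⇒ R = √(L/(4πσT⁴)).
σT⁴ = 5.38740 W/m², so R = √(3.268×10¹²/(4π×5.38740)) = 2.20×10⁵ m.

R ≈ 2.20×10⁵ m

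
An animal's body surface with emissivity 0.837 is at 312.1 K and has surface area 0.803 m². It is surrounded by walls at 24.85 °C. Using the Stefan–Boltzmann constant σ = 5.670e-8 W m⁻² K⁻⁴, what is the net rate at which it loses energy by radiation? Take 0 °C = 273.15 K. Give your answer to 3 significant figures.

Surroundings: T = 24.85 °C + 273.15 = 298.00 K.
Area A = 0.803 m².
Net radiated power P_net = εσA(T⁴ − T₀⁴) = 0.837×5.670×10⁻⁸×0.803×(312.1⁴ − 298.00⁴).
T⁴ − T₀⁴ = 9.48801×10⁹ − 7.88615×10⁹ = 1.60186×10⁹ K⁴, so P_net = 61.0 W.

Net loss ≈ 61.0 W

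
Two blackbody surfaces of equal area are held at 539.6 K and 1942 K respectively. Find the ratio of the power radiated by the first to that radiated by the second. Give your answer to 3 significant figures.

With equal areas, P₁/P₂ = (T₁/T₂)⁴ = (539.6/1942)⁴ = 5.96×10⁻³.

P₁/P₂ ≈ 5.96×10⁻³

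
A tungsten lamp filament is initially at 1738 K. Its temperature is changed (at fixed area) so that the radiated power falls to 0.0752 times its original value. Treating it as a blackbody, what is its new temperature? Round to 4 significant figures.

P ∝ T⁴, so T₂/T₁ = (P₂/P₁)^(1/4) = (0.0752)^(1/4) = 0.523666.
T₂ = 1738 × 0.523666 = 910.1 K.

T₂ ≈ 910.1 K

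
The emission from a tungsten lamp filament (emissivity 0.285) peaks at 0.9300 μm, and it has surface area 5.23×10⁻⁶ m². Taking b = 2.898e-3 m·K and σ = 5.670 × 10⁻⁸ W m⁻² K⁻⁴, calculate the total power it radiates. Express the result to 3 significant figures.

P ≈ 7.97 W

Wien's law: T = b/λ_max = 2.898×10⁻³/9.300×10⁻⁷ = 3116.13 K.
Area A = 5.23×10⁻⁶ m².
Then P = εσAT⁴ = 0.285×5.670×10⁻⁸×5.23×10⁻⁶×(3116.13)⁴ = 7.97 W.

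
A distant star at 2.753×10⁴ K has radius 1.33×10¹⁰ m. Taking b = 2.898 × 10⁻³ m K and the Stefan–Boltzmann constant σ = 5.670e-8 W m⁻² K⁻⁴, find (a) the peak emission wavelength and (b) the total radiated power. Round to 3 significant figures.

(a) λ_max = b/T = 2.898×10⁻³/2.753×10⁴ = 1.053×10⁻⁷ m = 105 nm.
Surface area A = 4πR² = 4π(1.33×10¹⁰ m)² = 2.22287×10²¹ m².
(b) P = σAT⁴ = 5.670×10⁻⁸×2.22287×10²¹×(2.753×10⁴)⁴ = 7.24×10³¹ W.

λ_max ≈ 105 nm; P ≈ 7.24×10³¹ W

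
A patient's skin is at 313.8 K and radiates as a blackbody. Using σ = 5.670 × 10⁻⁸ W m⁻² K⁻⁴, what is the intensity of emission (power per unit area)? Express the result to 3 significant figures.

I ≈ 550 W/m²

Stefan–Boltzmann: I = σT⁴ = 5.670×10⁻⁸ × (313.8)⁴ = 550 W/m².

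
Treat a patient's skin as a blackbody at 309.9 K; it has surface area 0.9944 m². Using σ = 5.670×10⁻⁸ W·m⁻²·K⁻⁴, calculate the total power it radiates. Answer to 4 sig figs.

Area A = 0.9944 m².
P = σAT⁴ = 5.670×10⁻⁸ × 0.9944 × (309.9)⁴ = 520.0 W.

P ≈ 520.0 W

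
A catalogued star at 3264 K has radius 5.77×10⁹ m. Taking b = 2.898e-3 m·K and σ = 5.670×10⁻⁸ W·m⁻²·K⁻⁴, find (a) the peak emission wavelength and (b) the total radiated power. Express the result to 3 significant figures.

λ_max ≈ 888 nm; P ≈ 2.69×10²⁷ W

(a) λ_max = b/T = 2.898×10⁻³/3264 = 8.879×10⁻⁷ m = 888 nm.
Surface area A = 4πR² = 4π(5.77×10⁹ m)² = 4.18371×10²⁰ m².
(b) P = σAT⁴ = 5.670×10⁻⁸×4.18371×10²⁰×(3264)⁴ = 2.69×10²⁷ W.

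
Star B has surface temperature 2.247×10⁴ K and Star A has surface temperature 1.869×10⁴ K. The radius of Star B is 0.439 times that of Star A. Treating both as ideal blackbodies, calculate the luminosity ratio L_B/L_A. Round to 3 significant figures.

L ∝ R²T⁴, so L_B/L_A = (R_B/R_A)²(T_B/T_A)⁴ = (0.439)² × (2.247×10⁴/1.869×10⁴)⁴ = 0.192721 × 2.08918 = 0.403.

L_B/L_A ≈ 0.403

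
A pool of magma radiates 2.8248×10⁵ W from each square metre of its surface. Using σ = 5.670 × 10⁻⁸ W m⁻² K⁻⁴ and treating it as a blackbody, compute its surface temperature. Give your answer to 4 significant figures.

I = σT⁴, so T = (I/σ)^(1/4) = (2.8248×10⁵/(5.670×10⁻⁸))^(1/4) = 1494 K.

T ≈ 1494 K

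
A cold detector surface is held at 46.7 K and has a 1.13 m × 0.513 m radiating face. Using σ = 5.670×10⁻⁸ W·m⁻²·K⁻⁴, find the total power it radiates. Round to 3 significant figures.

P ≈ 0.156 W

Area A = 1.13 × 0.513 = 0.57969 m².
P = σAT⁴ = 5.670×10⁻⁸ × 0.57969 × (46.7)⁴ = 0.156 W.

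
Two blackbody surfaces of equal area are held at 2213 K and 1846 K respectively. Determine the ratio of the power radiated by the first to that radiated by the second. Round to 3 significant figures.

With equal areas, P₁/P₂ = (T₁/T₂)⁴ = (2213/1846)⁴ = 2.07.

P₁/P₂ ≈ 2.07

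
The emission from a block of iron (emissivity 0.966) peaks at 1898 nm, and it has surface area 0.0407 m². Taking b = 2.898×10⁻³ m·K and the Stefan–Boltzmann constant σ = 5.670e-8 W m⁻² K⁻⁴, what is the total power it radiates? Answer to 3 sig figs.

P ≈ 1.21×10⁴ W

Wien's law: T = b/λ_max = 2.898×10⁻³/1.898×10⁻⁶ = 1526.87 K.
Area A = 0.0407 m².
Then P = εσAT⁴ = 0.966×5.670×10⁻⁸×0.0407×(1526.87)⁴ = 1.21×10⁴ W.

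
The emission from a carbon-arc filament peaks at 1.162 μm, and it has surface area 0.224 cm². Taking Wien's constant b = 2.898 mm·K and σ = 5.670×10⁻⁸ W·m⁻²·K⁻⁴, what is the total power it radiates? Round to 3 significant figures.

P ≈ 49.1 W

Wien's law: T = b/λ_max = 2.898×10⁻³/1.162×10⁻⁶ = 2493.98 K.
Area A = 0.224 cm² = 2.24×10⁻⁵ m².
Then P = σAT⁴ = 5.670×10⁻⁸×2.24×10⁻⁵×(2493.98)⁴ = 49.1 W.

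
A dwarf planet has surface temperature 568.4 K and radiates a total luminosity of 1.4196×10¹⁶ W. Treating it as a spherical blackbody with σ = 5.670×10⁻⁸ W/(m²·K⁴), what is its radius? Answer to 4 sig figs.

L = 4πR²σT⁴ ⇒ R = √(L/(4πσT⁴)).
σT⁴ = 5918.33 W/m², so R = √(1.4196×10¹⁶/(4π×5918.33)) = 4.369×10⁵ m.

R ≈ 4.369×10⁵ m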